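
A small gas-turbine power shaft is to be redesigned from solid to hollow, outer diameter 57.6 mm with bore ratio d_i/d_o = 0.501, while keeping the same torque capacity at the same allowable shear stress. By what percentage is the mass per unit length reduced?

21.8 %

Equal τ_max and T ⇒ the solid shaft needs d_s³ = d_o³(1−k⁴), so d_s = 57.6·(1−0.501⁴)^(1/3) = 56.36 mm.
Area ratio A_h/A_s = d_o²(1−k²)/d_s² = (1−k²)/(1−k⁴)^(2/3) = 0.7822.
Mass saving = 1 − 0.7822 = 21.8 %.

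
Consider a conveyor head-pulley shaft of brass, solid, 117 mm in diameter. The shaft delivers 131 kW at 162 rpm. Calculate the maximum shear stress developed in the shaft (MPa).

24.6 MPa

ω = 2π·162/60 = 16.96 rad/s, so T = P/ω = 131×10³ / 16.96 = 7722 N·m.
J = πd⁴/32 = π(0.117)⁴/32 = 1.840×10^-5 m⁴.
τ_max = T·r/J = 7722 × 0.0585 / 1.840×10^-5 = 2.456×10^7 Pa.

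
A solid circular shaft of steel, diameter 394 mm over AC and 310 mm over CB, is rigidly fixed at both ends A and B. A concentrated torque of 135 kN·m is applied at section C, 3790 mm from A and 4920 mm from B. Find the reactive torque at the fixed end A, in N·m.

104000 N·m

Compatibility: T_A·a/J_AC = T_B·b/J_CB with T_A + T_B = T₀.
J_AC = 2.37×10^-3 m⁴, J_CB = 9.07×10^-4 m⁴, so T_A = T₀·(J_AC/a)/((J_AC/a)+(J_CB/b)) = 104200 N·m, T_B = 30770 N·m.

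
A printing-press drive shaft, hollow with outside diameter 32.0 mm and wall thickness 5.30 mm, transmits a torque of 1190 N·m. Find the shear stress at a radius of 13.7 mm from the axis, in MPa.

198 MPa

J = π(d_o⁴ − d_i⁴)/32 = π(0.0320⁴ − 0.0214⁴)/32 = 8.235×10^-8 m⁴.
Shear stress varies linearly with radius: τ = T·r/J = 1190 × 0.0137 / 8.235×10^-8 = 1.980×10^8 Pa.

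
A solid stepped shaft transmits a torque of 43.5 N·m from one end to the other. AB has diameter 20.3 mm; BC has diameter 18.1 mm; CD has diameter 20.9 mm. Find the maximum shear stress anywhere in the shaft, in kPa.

Under the same torque, τ_max = 16T/(πd³) is largest where d is smallest — segment BC (d = 18.1 mm).
τ_max = 16·43.50/(π·(0.0181)³) = 3.736×10^7 Pa.

37400 kPa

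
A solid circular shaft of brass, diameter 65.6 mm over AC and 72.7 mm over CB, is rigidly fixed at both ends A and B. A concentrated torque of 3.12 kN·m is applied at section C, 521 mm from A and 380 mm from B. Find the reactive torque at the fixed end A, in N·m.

Compatibility: T_A·a/J_AC = T_B·b/J_CB with T_A + T_B = T₀.
J_AC = 1.82×10^-6 m⁴, J_CB = 2.74×10^-6 m⁴, so T_A = T₀·(J_AC/a)/((J_AC/a)+(J_CB/b)) = 1017 N·m, T_B = 2103 N·m.

1020 N·m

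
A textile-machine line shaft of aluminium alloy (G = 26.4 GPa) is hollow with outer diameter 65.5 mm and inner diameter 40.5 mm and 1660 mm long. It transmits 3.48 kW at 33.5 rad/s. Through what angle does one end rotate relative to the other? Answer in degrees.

0.243°

ω = 33.5 rad/s, so T = P/ω = 3.48×10³ / 33.50 = 103.9 N·m.
J = π(d_o⁴ − d_i⁴)/32 = π(0.0655⁴ − 0.0405⁴)/32 = 1.543×10^-6 m⁴.
θ = T·L/(G·J) = 103.9 × 1.66 / (26.4×10⁹ × 1.543×10^-6) = 4.234×10^-3 rad.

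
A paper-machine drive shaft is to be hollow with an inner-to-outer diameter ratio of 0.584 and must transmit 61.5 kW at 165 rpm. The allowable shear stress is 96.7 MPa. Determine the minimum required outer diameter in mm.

ω = 2π·165/60 = 17.28 rad/s, so T = P/ω = 61.5×10³ / 17.28 = 3559 N·m.
For a hollow shaft with d_i/d_o = 0.584: τ_max = 16T/(π d_o³ (1−k⁴)), so d_o = [16T/(π τ_allow (1−k⁴))]^(1/3) = [16·3559/(π·9.67×10^7·0.8837)]^(1/3) = 0.05964 m.

59.6 mm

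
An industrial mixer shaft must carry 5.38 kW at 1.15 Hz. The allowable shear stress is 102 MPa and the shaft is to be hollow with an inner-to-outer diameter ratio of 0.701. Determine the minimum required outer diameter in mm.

ω = 2π·1.15 = 7.226 rad/s, so T = P/ω = 5.38×10³ / 7.226 = 744.6 N·m.
For a hollow shaft with d_i/d_o = 0.701: τ_max = 16T/(π d_o³ (1−k⁴)), so d_o = [16T/(π τ_allow (1−k⁴))]^(1/3) = [16·744.6/(π·1.02×10^8·0.7585)]^(1/3) = 0.03660 m.

36.6 mm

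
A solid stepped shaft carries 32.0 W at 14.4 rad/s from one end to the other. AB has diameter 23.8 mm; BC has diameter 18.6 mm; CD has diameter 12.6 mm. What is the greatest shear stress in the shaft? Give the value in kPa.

ω = 14.4 rad/s, so T = P/ω = 32.0 / 14.40 = 2.222 N·m.
Under the same torque, τ_max = 16T/(πd³) is largest where d is smallest — segment CD (d = 12.6 mm).
τ_max = 16·2.222/(π·(0.0126)³) = 5.658×10^6 Pa.

5660 kPa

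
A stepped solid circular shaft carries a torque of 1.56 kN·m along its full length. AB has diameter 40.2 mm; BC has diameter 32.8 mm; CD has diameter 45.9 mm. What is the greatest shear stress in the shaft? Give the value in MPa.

Under the same torque, τ_max = 16T/(πd³) is largest where d is smallest — segment BC (d = 32.8 mm).
τ_max = 16·1560/(π·(0.0328)³) = 2.252×10^8 Pa.

225 MPa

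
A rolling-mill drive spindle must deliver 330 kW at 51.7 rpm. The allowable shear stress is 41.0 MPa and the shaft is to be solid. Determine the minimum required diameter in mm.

196 mm

ω = 2π·51.7/60 = 5.414 rad/s, so T = P/ω = 330×10³ / 5.414 = 60950 N·m.
For a solid shaft τ_max = 16T/(πd³), so d = (16T/(π τ_allow))^(1/3) = (16·60950/(π·4.10×10^7))^(1/3) = 0.1964 m.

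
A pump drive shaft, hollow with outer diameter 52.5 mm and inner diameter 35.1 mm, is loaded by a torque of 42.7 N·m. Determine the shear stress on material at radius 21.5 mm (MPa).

1.54 MPa

J = π(d_o⁴ − d_i⁴)/32 = π(0.0525⁴ − 0.0351⁴)/32 = 5.968×10^-7 m⁴.
Shear stress varies linearly with radius: τ = T·r/J = 42.70 × 0.0215 / 5.968×10^-7 = 1.538×10^6 Pa.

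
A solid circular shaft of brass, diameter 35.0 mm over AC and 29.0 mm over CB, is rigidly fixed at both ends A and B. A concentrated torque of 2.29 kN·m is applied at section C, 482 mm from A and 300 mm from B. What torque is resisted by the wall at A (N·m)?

Compatibility: T_A·a/J_AC = T_B·b/J_CB with T_A + T_B = T₀.
J_AC = 1.47×10^-7 m⁴, J_CB = 6.94×10^-8 m⁴, so T_A = T₀·(J_AC/a)/((J_AC/a)+(J_CB/b)) = 1303 N·m, T_B = 986.8 N·m.

1300 N·m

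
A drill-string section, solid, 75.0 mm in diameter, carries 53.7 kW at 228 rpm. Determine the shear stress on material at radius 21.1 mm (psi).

ω = 2π·228/60 = 23.88 rad/s, so T = P/ω = 53.7×10³ / 23.88 = 2249 N·m.
J = πd⁴/32 = π(0.0750)⁴/32 = 3.106×10^-6 m⁴.
Shear stress varies linearly with radius: τ = T·r/J = 2249 × 0.0211 / 3.106×10^-6 = 1.528×10^7 Pa.

2220 psi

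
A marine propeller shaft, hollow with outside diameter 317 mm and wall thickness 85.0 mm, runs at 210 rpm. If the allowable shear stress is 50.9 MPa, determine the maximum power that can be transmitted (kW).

6680 kW

J = π(d_o⁴ − d_i⁴)/32 = π(0.317⁴ − 0.147⁴)/32 = 9.455×10^-4 m⁴.
T_max = τ_allow·J/r = 5.09×10^7 × 9.455×10^-4 / 0.159 = 303600 N·m.
ω = 2π·210/60 = 21.99 rad/s, so P_max = T_max·ω = 6.677×10^6 W.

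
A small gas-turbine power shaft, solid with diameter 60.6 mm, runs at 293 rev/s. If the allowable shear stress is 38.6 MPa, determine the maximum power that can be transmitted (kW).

J = πd⁴/32 = π(0.0606)⁴/32 = 1.324×10^-6 m⁴.
T_max = τ_allow·J/r = 3.86×10^7 × 1.324×10^-6 / 0.0303 = 1687 N·m.
ω = 2π·293 = 1841 rad/s, so P_max = T_max·ω = 3.105×10^6 W.

3110 kW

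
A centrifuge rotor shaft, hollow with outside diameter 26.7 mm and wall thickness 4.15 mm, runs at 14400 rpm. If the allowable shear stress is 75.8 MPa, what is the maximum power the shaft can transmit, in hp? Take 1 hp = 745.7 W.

444 hp

J = π(d_o⁴ − d_i⁴)/32 = π(0.0267⁴ − 0.0184⁴)/32 = 3.864×10^-8 m⁴.
T_max = τ_allow·J/r = 7.58×10^7 × 3.864×10^-8 / 0.0133 = 219.4 N·m.
ω = 2π·14400/60 = 1508 rad/s, so P_max = T_max·ω = 3.308×10^5 W.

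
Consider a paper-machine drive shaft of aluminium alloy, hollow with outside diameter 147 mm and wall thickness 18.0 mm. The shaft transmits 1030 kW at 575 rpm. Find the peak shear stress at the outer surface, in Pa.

ω = 2π·575/60 = 60.21 rad/s, so T = P/ω = 1030×10³ / 60.21 = 17110 N·m.
J = π(d_o⁴ − d_i⁴)/32 = π(0.147⁴ − 0.111⁴)/32 = 3.094×10^-5 m⁴.
τ_max = T·r/J = 17110 × 0.0735 / 3.094×10^-5 = 4.064×10^7 Pa.

4.06e7 Pa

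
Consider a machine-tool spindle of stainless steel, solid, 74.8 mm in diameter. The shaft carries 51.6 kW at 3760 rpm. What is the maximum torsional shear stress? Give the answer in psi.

ω = 2π·3760/60 = 393.7 rad/s, so T = P/ω = 51.6×10³ / 393.7 = 131.0 N·m.
J = πd⁴/32 = π(0.0748)⁴/32 = 3.073×10^-6 m⁴.
τ_max = T·r/J = 131.0 × 0.0374 / 3.073×10^-6 = 1.595×10^6 Pa.

231 psi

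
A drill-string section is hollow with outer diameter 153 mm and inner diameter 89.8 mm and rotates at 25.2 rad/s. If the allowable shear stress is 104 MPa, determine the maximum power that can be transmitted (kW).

1620 kW

J = π(d_o⁴ − d_i⁴)/32 = π(0.153⁴ − 0.0898⁴)/32 = 4.741×10^-5 m⁴.
T_max = τ_allow·J/r = 1.04×10^8 × 4.741×10^-5 / 0.0765 = 64460 N·m.
ω = 25.2 rad/s, so P_max = T_max·ω = 1.624×10^6 W.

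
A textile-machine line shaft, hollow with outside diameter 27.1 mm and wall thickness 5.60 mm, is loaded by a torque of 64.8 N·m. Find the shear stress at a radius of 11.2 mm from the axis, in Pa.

1.55e7 Pa

J = π(d_o⁴ − d_i⁴)/32 = π(0.0271⁴ − 0.0159⁴)/32 = 4.668×10^-8 m⁴.
Shear stress varies linearly with radius: τ = T·r/J = 64.80 × 0.0112 / 4.668×10^-8 = 1.555×10^7 Pa.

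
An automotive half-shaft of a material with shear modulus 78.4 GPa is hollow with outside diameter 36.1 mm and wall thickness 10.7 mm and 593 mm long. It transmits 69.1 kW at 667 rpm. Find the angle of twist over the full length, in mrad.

ω = 2π·667/60 = 69.85 rad/s, so T = P/ω = 69.1×10³ / 69.85 = 989.3 N·m.
J = π(d_o⁴ − d_i⁴)/32 = π(0.0361⁴ − 0.0147⁴)/32 = 1.622×10^-7 m⁴.
θ = T·L/(G·J) = 989.3 × 0.593 / (78.4×10⁹ × 1.622×10^-7) = 0.04615 rad.

46.1 mrad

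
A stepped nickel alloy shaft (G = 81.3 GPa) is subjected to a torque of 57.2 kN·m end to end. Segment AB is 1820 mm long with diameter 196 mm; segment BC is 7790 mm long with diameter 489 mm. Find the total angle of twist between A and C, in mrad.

9.81 mrad

J_AB = π(0.196)⁴/32 = 1.45×10^-4 m⁴; J_BC = π(0.489)⁴/32 = 5.61×10^-3 m⁴.
θ = (T/G)·Σ L_i/J_i = (57200/81.3×10⁹)·(1.82/1.45×10^-4 + 7.79/5.61×10^-3) = 9.814×10^-3 rad.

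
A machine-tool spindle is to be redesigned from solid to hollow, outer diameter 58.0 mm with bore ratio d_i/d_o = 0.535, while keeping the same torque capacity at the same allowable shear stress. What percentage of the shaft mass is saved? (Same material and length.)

24.4 %

Equal τ_max and T ⇒ the solid shaft needs d_s³ = d_o³(1−k⁴), so d_s = 58.0·(1−0.535⁴)^(1/3) = 56.37 mm.
Area ratio A_h/A_s = d_o²(1−k²)/d_s² = (1−k²)/(1−k⁴)^(2/3) = 0.7556.
Mass saving = 1 − 0.7556 = 24.4 %.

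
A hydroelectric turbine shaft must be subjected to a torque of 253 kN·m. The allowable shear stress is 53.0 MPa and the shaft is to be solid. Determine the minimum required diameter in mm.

290 mm

For a solid shaft τ_max = 16T/(πd³), so d = (16T/(π τ_allow))^(1/3) = (16·253000/(π·5.30×10^7))^(1/3) = 0.2897 m.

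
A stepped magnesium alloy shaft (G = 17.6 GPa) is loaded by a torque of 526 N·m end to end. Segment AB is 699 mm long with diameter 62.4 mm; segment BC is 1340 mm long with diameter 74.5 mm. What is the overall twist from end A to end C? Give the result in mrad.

27.3 mrad

J_AB = π(0.0624)⁴/32 = 1.49×10^-6 m⁴; J_BC = π(0.0745)⁴/32 = 3.02×10^-6 m⁴.
θ = (T/G)·Σ L_i/J_i = (526.0/17.6×10⁹)·(0.699/1.49×10^-6 + 1.34/3.02×10^-6) = 0.02728 rad.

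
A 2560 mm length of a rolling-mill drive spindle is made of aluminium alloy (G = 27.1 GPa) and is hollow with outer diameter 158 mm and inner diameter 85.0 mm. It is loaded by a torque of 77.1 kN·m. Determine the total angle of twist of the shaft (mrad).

J = π(d_o⁴ − d_i⁴)/32 = π(0.158⁴ − 0.0850⁴)/32 = 5.606×10^-5 m⁴.
θ = T·L/(G·J) = 77100 × 2.56 / (27.1×10⁹ × 5.606×10^-5) = 0.1299 rad.

130 mrad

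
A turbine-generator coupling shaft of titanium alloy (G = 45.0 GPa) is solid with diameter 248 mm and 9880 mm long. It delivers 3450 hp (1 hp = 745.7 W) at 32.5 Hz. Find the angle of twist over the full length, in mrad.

ω = 2π·32.5 = 204.2 rad/s, so T = P/ω = 3450×745.7 / 204.2 = 12600 N·m.
J = πd⁴/32 = π(0.248)⁴/32 = 3.714×10^-4 m⁴.
θ = T·L/(G·J) = 12600 × 9.88 / (45.0×10⁹ × 3.714×10^-4) = 7.448×10^-3 rad.

7.45 mrad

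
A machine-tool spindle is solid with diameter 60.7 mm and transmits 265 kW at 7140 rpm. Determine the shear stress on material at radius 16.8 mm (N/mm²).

ω = 2π·7140/60 = 747.7 rad/s, so T = P/ω = 265×10³ / 747.7 = 354.4 N·m.
J = πd⁴/32 = π(0.0607)⁴/32 = 1.333×10^-6 m⁴.
Shear stress varies linearly with radius: τ = T·r/J = 354.4 × 0.0168 / 1.333×10^-6 = 4.468×10^6 Pa.

4.47 N/mm²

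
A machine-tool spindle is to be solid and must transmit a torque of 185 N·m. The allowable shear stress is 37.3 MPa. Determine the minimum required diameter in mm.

29.3 mm

For a solid shaft τ_max = 16T/(πd³), so d = (16T/(π τ_allow))^(1/3) = (16·185.0/(π·3.73×10^7))^(1/3) = 0.02934 m.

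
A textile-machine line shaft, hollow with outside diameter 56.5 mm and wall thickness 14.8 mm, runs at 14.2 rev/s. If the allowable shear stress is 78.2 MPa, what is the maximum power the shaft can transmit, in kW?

234 kW

J = π(d_o⁴ − d_i⁴)/32 = π(0.0565⁴ − 0.0269⁴)/32 = 9.490×10^-7 m⁴.
T_max = τ_allow·J/r = 7.82×10^7 × 9.490×10^-7 / 0.0283 = 2627 N·m.
ω = 2π·14.2 = 89.22 rad/s, so P_max = T_max·ω = 2.344×10^5 W.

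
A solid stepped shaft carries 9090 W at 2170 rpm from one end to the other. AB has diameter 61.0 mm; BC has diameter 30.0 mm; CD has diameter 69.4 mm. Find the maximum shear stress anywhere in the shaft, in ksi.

ω = 2π·2170/60 = 227.2 rad/s, so T = P/ω = 9090 / 227.2 = 40.00 N·m.
Under the same torque, τ_max = 16T/(πd³) is largest where d is smallest — segment BC (d = 30.0 mm).
τ_max = 16·40.00/(π·(0.0300)³) = 7.545×10^6 Pa.

1.09 ksi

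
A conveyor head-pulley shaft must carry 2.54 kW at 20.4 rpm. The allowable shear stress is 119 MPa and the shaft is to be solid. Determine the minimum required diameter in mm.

ω = 2π·20.4/60 = 2.136 rad/s, so T = P/ω = 2.54×10³ / 2.136 = 1189 N·m.
For a solid shaft τ_max = 16T/(πd³), so d = (16T/(π τ_allow))^(1/3) = (16·1189/(π·1.19×10^8))^(1/3) = 0.03706 m.

37.1 mm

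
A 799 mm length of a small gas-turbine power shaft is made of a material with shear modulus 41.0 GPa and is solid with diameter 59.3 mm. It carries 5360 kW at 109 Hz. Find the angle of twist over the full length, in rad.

0.126 rad

ω = 2π·109 = 684.9 rad/s, so T = P/ω = 5360×10³ / 684.9 = 7826 N·m.
J = πd⁴/32 = π(0.0593)⁴/32 = 1.214×10^-6 m⁴.
θ = T·L/(G·J) = 7826 × 0.799 / (41.0×10⁹ × 1.214×10^-6) = 0.1256 rad.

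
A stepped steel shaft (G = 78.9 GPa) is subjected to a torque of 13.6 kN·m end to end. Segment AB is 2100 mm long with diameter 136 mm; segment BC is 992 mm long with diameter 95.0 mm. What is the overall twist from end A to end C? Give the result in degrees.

J_AB = π(0.136)⁴/32 = 3.36×10^-5 m⁴; J_BC = π(0.0950)⁴/32 = 8.00×10^-6 m⁴.
θ = (T/G)·Σ L_i/J_i = (13600/78.9×10⁹)·(2.10/3.36×10^-5 + 0.992/8.00×10^-6) = 0.03216 rad.

1.84°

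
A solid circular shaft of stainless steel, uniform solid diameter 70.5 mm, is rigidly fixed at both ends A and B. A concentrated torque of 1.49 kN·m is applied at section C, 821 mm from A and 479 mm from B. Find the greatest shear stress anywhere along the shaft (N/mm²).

13.7 N/mm²

With uniform GJ and both ends fixed, compatibility θ_AC = θ_CB gives T_A·a = T_B·b, together with T_A + T_B = T₀.
T_A = T₀·b/(a+b) = 1490·479/1300 = 549.0 N·m; T_B = 941.0 N·m.
τ in each portion: τ_AC = 7.98×10^6 Pa, τ_CB = 1.37×10^7 Pa; maximum is in CB.
τ_max = T_CB·r/J = 941.0·0.0352/2.43×10^-6 = 1.368×10^7 Pa.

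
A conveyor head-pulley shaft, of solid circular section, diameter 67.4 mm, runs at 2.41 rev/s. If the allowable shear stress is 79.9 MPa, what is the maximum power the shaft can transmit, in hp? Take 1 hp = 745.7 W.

J = πd⁴/32 = π(0.0674)⁴/32 = 2.026×10^-6 m⁴.
T_max = τ_allow·J/r = 7.99×10^7 × 2.026×10^-6 / 0.0337 = 4803 N·m.
ω = 2π·2.41 = 15.14 rad/s, so P_max = T_max·ω = 7.274×10^4 W.

97.5 hp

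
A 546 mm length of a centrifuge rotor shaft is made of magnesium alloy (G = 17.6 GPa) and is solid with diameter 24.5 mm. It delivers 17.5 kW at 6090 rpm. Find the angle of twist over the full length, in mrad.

ω = 2π·6090/60 = 637.7 rad/s, so T = P/ω = 17.5×10³ / 637.7 = 27.44 N·m.
J = πd⁴/32 = π(0.0245)⁴/32 = 3.537×10^-8 m⁴.
θ = T·L/(G·J) = 27.44 × 0.546 / (17.6×10⁹ × 3.537×10^-8) = 0.02407 rad.

24.1 mrad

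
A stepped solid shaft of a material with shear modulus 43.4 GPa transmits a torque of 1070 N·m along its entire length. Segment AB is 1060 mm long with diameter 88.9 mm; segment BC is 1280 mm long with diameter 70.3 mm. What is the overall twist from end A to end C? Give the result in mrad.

17.4 mrad

J_AB = π(0.0889)⁴/32 = 6.13×10^-6 m⁴; J_BC = π(0.0703)⁴/32 = 2.40×10^-6 m⁴.
θ = (T/G)·Σ L_i/J_i = (1070/43.4×10⁹)·(1.06/6.13×10^-6 + 1.28/2.40×10^-6) = 0.01742 rad.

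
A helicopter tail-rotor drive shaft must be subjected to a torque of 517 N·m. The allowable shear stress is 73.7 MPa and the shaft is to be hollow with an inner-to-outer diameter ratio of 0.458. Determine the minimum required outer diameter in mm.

For a hollow shaft with d_i/d_o = 0.458: τ_max = 16T/(π d_o³ (1−k⁴)), so d_o = [16T/(π τ_allow (1−k⁴))]^(1/3) = [16·517.0/(π·7.37×10^7·0.9560)]^(1/3) = 0.03343 m.

33.4 mm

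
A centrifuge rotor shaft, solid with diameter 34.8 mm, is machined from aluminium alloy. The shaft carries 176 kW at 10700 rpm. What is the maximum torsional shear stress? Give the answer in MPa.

ω = 2π·10700/60 = 1121 rad/s, so T = P/ω = 176×10³ / 1121 = 157.1 N·m.
J = πd⁴/32 = π(0.0348)⁴/32 = 1.440×10^-7 m⁴.
τ_max = T·r/J = 157.1 × 0.0174 / 1.440×10^-7 = 1.898×10^7 Pa.

19.0 MPa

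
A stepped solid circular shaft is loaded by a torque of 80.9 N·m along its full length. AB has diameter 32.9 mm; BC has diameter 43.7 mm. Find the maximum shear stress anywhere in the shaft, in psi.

Under the same torque, τ_max = 16T/(πd³) is largest where d is smallest — segment AB (d = 32.9 mm).
τ_max = 16·80.90/(π·(0.0329)³) = 1.157×10^7 Pa.

1680 psi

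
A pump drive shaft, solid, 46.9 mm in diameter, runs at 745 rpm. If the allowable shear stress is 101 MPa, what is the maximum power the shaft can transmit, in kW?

160 kW

J = πd⁴/32 = π(0.0469)⁴/32 = 4.750×10^-7 m⁴.
T_max = τ_allow·J/r = 1.01×10^8 × 4.750×10^-7 / 0.0234 = 2046 N·m.
ω = 2π·745/60 = 78.02 rad/s, so P_max = T_max·ω = 1.596×10^5 W.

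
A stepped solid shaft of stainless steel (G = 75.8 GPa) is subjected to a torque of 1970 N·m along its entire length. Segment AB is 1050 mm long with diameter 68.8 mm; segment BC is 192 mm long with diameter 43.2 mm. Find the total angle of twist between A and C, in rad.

0.0270 rad

J_AB = π(0.0688)⁴/32 = 2.20×10^-6 m⁴; J_BC = π(0.0432)⁴/32 = 3.42×10^-7 m⁴.
θ = (T/G)·Σ L_i/J_i = (1970/75.8×10⁹)·(1.05/2.20×10^-6 + 0.192/3.42×10^-7) = 0.02700 rad.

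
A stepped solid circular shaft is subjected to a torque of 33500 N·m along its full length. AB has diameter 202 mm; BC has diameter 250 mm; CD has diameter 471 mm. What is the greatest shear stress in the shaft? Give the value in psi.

Under the same torque, τ_max = 16T/(πd³) is largest where d is smallest — segment AB (d = 202 mm).
τ_max = 16·33500/(π·(0.202)³) = 2.070×10^7 Pa.

3000 psi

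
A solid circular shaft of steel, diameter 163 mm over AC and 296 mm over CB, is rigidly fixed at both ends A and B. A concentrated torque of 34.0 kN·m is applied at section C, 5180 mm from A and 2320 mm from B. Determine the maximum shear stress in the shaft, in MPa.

6.41 MPa

Compatibility: T_A·a/J_AC = T_B·b/J_CB with T_A + T_B = T₀.
J_AC = 6.93×10^-5 m⁴, J_CB = 7.54×10^-4 m⁴, so T_A = T₀·(J_AC/a)/((J_AC/a)+(J_CB/b)) = 1345 N·m, T_B = 32660 N·m.
τ in each portion: τ_AC = 1.58×10^6 Pa, τ_CB = 6.41×10^6 Pa; maximum is in CB.
τ_max = T_CB·r/J = 32660·0.148/7.54×10^-4 = 6.413×10^6 Pa.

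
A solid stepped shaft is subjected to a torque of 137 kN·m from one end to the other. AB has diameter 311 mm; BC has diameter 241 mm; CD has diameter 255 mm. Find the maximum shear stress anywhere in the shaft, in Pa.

4.98e7 Pa

Under the same torque, τ_max = 16T/(πd³) is largest where d is smallest — segment BC (d = 241 mm).
τ_max = 16·137000/(π·(0.241)³) = 4.985×10^7 Pa.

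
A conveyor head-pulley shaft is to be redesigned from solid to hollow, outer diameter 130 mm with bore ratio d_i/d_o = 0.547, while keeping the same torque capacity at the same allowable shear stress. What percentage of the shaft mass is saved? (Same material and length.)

25.4 %

Equal τ_max and T ⇒ the solid shaft needs d_s³ = d_o³(1−k⁴), so d_s = 130·(1−0.547⁴)^(1/3) = 126.0 mm.
Area ratio A_h/A_s = d_o²(1−k²)/d_s² = (1−k²)/(1−k⁴)^(2/3) = 0.7460.
Mass saving = 1 − 0.7460 = 25.4 %.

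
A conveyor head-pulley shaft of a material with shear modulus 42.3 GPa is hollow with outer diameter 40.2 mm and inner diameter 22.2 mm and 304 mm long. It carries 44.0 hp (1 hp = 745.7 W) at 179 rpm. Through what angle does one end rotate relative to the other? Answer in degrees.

3.10°

ω = 2π·179/60 = 18.74 rad/s, so T = P/ω = 44.0×745.7 / 18.74 = 1750 N·m.
J = π(d_o⁴ − d_i⁴)/32 = π(0.0402⁴ − 0.0222⁴)/32 = 2.325×10^-7 m⁴.
θ = T·L/(G·J) = 1750 × 0.304 / (42.3×10⁹ × 2.325×10^-7) = 0.05410 rad.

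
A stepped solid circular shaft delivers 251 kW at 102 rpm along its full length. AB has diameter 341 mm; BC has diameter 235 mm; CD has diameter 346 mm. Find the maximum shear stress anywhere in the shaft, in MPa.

9.22 MPa

ω = 2π·102/60 = 10.68 rad/s, so T = P/ω = 251×10³ / 10.68 = 23500 N·m.
Under the same torque, τ_max = 16T/(πd³) is largest where d is smallest — segment BC (d = 235 mm).
τ_max = 16·23500/(π·(0.235)³) = 9.222×10^6 Pa.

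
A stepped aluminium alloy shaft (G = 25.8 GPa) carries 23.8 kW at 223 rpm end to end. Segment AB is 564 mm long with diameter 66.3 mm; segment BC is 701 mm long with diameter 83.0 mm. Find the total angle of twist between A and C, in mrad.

ω = 2π·223/60 = 23.35 rad/s, so T = P/ω = 23.8×10³ / 23.35 = 1019 N·m.
J_AB = π(0.0663)⁴/32 = 1.90×10^-6 m⁴; J_BC = π(0.0830)⁴/32 = 4.66×10^-6 m⁴.
θ = (T/G)·Σ L_i/J_i = (1019/25.8×10⁹)·(0.564/1.90×10^-6 + 0.701/4.66×10^-6) = 0.01769 rad.

17.7 mrad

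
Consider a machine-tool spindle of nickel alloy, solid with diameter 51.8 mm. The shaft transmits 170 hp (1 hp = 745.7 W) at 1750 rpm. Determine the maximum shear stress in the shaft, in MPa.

25.3 MPa

ω = 2π·1750/60 = 183.3 rad/s, so T = P/ω = 170×745.7 / 183.3 = 691.7 N·m.
J = πd⁴/32 = π(0.0518)⁴/32 = 7.068×10^-7 m⁴.
τ_max = T·r/J = 691.7 × 0.0259 / 7.068×10^-7 = 2.535×10^7 Pa.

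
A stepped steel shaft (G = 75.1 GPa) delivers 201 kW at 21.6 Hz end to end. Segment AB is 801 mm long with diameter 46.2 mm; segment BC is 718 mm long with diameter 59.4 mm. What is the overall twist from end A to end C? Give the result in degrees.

2.69°

ω = 2π·21.6 = 135.7 rad/s, so T = P/ω = 201×10³ / 135.7 = 1481 N·m.
J_AB = π(0.0462)⁴/32 = 4.47×10^-7 m⁴; J_BC = π(0.0594)⁴/32 = 1.22×10^-6 m⁴.
θ = (T/G)·Σ L_i/J_i = (1481/75.1×10⁹)·(0.801/4.47×10^-7 + 0.718/1.22×10^-6) = 0.04690 rad.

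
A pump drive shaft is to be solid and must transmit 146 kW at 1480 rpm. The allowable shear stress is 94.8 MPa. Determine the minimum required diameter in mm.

37.0 mm

ω = 2π·1480/60 = 155.0 rad/s, so T = P/ω = 146×10³ / 155.0 = 942.0 N·m.
For a solid shaft τ_max = 16T/(πd³), so d = (16T/(π τ_allow))^(1/3) = (16·942.0/(π·9.48×10^7))^(1/3) = 0.03699 m.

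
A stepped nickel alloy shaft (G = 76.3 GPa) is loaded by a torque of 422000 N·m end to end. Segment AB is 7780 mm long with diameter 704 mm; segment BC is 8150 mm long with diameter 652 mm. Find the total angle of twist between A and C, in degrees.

0.248°

J_AB = π(0.704)⁴/32 = 0.0241 m⁴; J_BC = π(0.652)⁴/32 = 0.0177 m⁴.
θ = (T/G)·Σ L_i/J_i = (422000/76.3×10⁹)·(7.78/0.0241 + 8.15/0.0177) = 4.325×10^-3 rad.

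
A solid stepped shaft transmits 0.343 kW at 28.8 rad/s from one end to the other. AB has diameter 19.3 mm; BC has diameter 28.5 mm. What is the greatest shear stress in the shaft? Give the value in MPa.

8.44 MPa

ω = 28.8 rad/s, so T = P/ω = 0.343×10³ / 28.80 = 11.91 N·m.
Under the same torque, τ_max = 16T/(πd³) is largest where d is smallest — segment AB (d = 19.3 mm).
τ_max = 16·11.91/(π·(0.0193)³) = 8.437×10^6 Pa.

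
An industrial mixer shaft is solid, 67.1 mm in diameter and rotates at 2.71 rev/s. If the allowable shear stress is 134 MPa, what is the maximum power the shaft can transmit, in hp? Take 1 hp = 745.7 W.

J = πd⁴/32 = π(0.0671)⁴/32 = 1.990×10^-6 m⁴.
T_max = τ_allow·J/r = 1.34×10^8 × 1.990×10^-6 / 0.0335 = 7949 N·m.
ω = 2π·2.71 = 17.03 rad/s, so P_max = T_max·ω = 1.353×10^5 W.

182 hp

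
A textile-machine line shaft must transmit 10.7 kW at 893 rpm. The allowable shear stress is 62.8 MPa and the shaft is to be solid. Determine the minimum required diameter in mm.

21.0 mm

ω = 2π·893/60 = 93.51 rad/s, so T = P/ω = 10.7×10³ / 93.51 = 114.4 N·m.
For a solid shaft τ_max = 16T/(πd³), so d = (16T/(π τ_allow))^(1/3) = (16·114.4/(π·6.28×10^7))^(1/3) = 0.02101 m.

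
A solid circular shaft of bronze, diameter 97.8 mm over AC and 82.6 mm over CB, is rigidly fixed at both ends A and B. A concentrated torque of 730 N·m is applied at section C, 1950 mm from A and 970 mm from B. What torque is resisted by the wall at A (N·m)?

Compatibility: T_A·a/J_AC = T_B·b/J_CB with T_A + T_B = T₀.
J_AC = 8.98×10^-6 m⁴, J_CB = 4.57×10^-6 m⁴, so T_A = T₀·(J_AC/a)/((J_AC/a)+(J_CB/b)) = 360.9 N·m, T_B = 369.1 N·m.

361 N·m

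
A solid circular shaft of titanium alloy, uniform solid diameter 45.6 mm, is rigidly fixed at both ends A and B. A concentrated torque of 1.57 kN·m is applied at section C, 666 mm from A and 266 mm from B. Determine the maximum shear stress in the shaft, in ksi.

With uniform GJ and both ends fixed, compatibility θ_AC = θ_CB gives T_A·a = T_B·b, together with T_A + T_B = T₀.
T_A = T₀·b/(a+b) = 1570·266/932.0 = 448.1 N·m; T_B = 1122 N·m.
τ in each portion: τ_AC = 2.41×10^7 Pa, τ_CB = 6.03×10^7 Pa; maximum is in CB.
τ_max = T_CB·r/J = 1122·0.0228/4.24×10^-7 = 6.026×10^7 Pa.

8.74 ksi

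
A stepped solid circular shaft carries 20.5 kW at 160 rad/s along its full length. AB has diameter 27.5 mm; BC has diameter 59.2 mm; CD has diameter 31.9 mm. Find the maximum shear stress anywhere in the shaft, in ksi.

ω = 160 rad/s, so T = P/ω = 20.5×10³ / 160.0 = 128.1 N·m.
Under the same torque, τ_max = 16T/(πd³) is largest where d is smallest — segment AB (d = 27.5 mm).
τ_max = 16·128.1/(π·(0.0275)³) = 3.138×10^7 Pa.

4.55 ksi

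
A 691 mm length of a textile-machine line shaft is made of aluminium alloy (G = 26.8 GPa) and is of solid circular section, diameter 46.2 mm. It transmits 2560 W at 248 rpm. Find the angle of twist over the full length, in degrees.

ω = 2π·248/60 = 25.97 rad/s, so T = P/ω = 2560 / 25.97 = 98.57 N·m.
J = πd⁴/32 = π(0.0462)⁴/32 = 4.473×10^-7 m⁴.
θ = T·L/(G·J) = 98.57 × 0.691 / (26.8×10⁹ × 4.473×10^-7) = 5.682×10^-3 rad.

0.326°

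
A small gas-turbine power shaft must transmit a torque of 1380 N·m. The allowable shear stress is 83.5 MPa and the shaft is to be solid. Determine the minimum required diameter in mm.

43.8 mm

For a solid shaft τ_max = 16T/(πd³), so d = (16T/(π τ_allow))^(1/3) = (16·1380/(π·8.35×10^7))^(1/3) = 0.04382 m.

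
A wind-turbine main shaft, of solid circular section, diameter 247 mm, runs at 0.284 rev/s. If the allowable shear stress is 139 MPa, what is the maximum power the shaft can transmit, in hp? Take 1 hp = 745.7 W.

984 hp

J = πd⁴/32 = π(0.247)⁴/32 = 3.654×10^-4 m⁴.
T_max = τ_allow·J/r = 1.39×10^8 × 3.654×10^-4 / 0.123 = 411300 N·m.
ω = 2π·0.284 = 1.784 rad/s, so P_max = T_max·ω = 7.339×10^5 W.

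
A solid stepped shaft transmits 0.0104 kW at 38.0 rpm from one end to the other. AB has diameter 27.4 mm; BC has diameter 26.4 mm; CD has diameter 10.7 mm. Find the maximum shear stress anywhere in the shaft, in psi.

1580 psi

ω = 2π·38.0/60 = 3.979 rad/s, so T = P/ω = 0.0104×10³ / 3.979 = 2.613 N·m.
Under the same torque, τ_max = 16T/(πd³) is largest where d is smallest — segment CD (d = 10.7 mm).
τ_max = 16·2.613/(π·(0.0107)³) = 1.087×10^7 Pa.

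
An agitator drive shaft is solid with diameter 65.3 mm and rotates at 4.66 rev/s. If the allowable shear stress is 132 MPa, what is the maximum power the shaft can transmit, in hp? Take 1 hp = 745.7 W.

283 hp

J = πd⁴/32 = π(0.0653)⁴/32 = 1.785×10^-6 m⁴.
T_max = τ_allow·J/r = 1.32×10^8 × 1.785×10^-6 / 0.0326 = 7217 N·m.
ω = 2π·4.66 = 29.28 rad/s, so P_max = T_max·ω = 2.113×10^5 W.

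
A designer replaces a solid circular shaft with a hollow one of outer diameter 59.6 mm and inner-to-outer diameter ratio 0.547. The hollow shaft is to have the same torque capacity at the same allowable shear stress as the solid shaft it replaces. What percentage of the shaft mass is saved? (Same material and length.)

Equal τ_max and T ⇒ the solid shaft needs d_s³ = d_o³(1−k⁴), so d_s = 59.6·(1−0.547⁴)^(1/3) = 57.77 mm.
Area ratio A_h/A_s = d_o²(1−k²)/d_s² = (1−k²)/(1−k⁴)^(2/3) = 0.7460.
Mass saving = 1 − 0.7460 = 25.4 %.

25.4 %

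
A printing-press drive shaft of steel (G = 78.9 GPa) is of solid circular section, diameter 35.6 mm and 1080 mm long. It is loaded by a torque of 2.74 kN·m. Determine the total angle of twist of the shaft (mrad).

J = πd⁴/32 = π(0.0356)⁴/32 = 1.577×10^-7 m⁴.
θ = T·L/(G·J) = 2740 × 1.08 / (78.9×10⁹ × 1.577×10^-7) = 0.2378 rad.

238 mrad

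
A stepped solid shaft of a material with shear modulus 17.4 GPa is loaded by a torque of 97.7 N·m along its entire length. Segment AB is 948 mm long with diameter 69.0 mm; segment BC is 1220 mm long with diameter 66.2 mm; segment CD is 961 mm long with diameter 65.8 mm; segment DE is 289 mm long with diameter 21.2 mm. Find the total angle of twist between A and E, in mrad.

J_AB = π(0.0690)⁴/32 = 2.23×10^-6 m⁴; J_BC = π(0.0662)⁴/32 = 1.89×10^-6 m⁴; J_CD = π(0.0658)⁴/32 = 1.84×10^-6 m⁴; J_DE = π(0.0212)⁴/32 = 1.98×10^-8 m⁴.
θ = (T/G)·Σ L_i/J_i = (97.70/17.4×10⁹)·(0.948/2.23×10^-6 + 1.22/1.89×10^-6 + 0.961/1.84×10^-6 + 0.289/1.98×10^-8) = 0.09078 rad.

90.8 mrad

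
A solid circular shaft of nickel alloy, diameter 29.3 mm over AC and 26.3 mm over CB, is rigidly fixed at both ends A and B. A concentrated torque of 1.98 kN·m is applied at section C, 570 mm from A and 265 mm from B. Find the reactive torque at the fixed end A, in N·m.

Compatibility: T_A·a/J_AC = T_B·b/J_CB with T_A + T_B = T₀.
J_AC = 7.24×10^-8 m⁴, J_CB = 4.70×10^-8 m⁴, so T_A = T₀·(J_AC/a)/((J_AC/a)+(J_CB/b)) = 826.3 N·m, T_B = 1154 N·m.

826 N·m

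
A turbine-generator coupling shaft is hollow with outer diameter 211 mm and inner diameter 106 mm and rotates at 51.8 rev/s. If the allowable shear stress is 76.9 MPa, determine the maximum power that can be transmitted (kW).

43200 kW

J = π(d_o⁴ − d_i⁴)/32 = π(0.211⁴ − 0.106⁴)/32 = 1.822×10^-4 m⁴.
T_max = τ_allow·J/r = 7.69×10^7 × 1.822×10^-4 / 0.105 = 132800 N·m.
ω = 2π·51.8 = 325.5 rad/s, so P_max = T_max·ω = 4.322×10^7 W.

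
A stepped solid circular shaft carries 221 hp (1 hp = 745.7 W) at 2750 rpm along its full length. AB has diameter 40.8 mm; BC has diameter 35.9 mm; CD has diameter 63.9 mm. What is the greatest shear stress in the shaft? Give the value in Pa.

6.30e7 Pa

ω = 2π·2750/60 = 288.0 rad/s, so T = P/ω = 221×745.7 / 288.0 = 572.3 N·m.
Under the same torque, τ_max = 16T/(πd³) is largest where d is smallest — segment BC (d = 35.9 mm).
τ_max = 16·572.3/(π·(0.0359)³) = 6.299×10^7 Pa.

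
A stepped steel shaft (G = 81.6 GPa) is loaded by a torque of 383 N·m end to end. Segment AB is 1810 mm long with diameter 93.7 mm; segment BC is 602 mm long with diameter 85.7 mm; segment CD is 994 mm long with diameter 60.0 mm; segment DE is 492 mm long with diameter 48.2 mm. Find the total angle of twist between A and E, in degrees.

J_AB = π(0.0937)⁴/32 = 7.57×10^-6 m⁴; J_BC = π(0.0857)⁴/32 = 5.30×10^-6 m⁴; J_CD = π(0.0600)⁴/32 = 1.27×10^-6 m⁴; J_DE = π(0.0482)⁴/32 = 5.30×10^-7 m⁴.
θ = (T/G)·Σ L_i/J_i = (383.0/81.6×10⁹)·(1.81/7.57×10^-6 + 0.602/5.30×10^-6 + 0.994/1.27×10^-6 + 0.492/5.30×10^-7) = 9.681×10^-3 rad.

0.555°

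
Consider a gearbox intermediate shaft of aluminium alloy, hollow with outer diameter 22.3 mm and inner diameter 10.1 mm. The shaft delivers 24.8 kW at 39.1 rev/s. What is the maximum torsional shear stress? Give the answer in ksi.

ω = 2π·39.1 = 245.7 rad/s, so T = P/ω = 24.8×10³ / 245.7 = 100.9 N·m.
J = π(d_o⁴ − d_i⁴)/32 = π(0.0223⁴ − 0.0101⁴)/32 = 2.326×10^-8 m⁴.
τ_max = T·r/J = 100.9 × 0.0112 / 2.326×10^-8 = 4.840×10^7 Pa.

7.02 ksi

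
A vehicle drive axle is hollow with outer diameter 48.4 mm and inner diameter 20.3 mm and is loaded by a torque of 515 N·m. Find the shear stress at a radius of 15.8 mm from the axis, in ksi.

J = π(d_o⁴ − d_i⁴)/32 = π(0.0484⁴ − 0.0203⁴)/32 = 5.221×10^-7 m⁴.
Shear stress varies linearly with radius: τ = T·r/J = 515.0 × 0.0158 / 5.221×10^-7 = 1.559×10^7 Pa.

2.26 ksi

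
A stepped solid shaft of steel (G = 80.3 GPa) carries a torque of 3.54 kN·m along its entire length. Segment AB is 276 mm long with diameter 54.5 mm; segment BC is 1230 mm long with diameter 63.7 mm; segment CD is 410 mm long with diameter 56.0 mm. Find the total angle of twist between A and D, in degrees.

3.80°

J_AB = π(0.0545)⁴/32 = 8.66×10^-7 m⁴; J_BC = π(0.0637)⁴/32 = 1.62×10^-6 m⁴; J_CD = π(0.0560)⁴/32 = 9.65×10^-7 m⁴.
θ = (T/G)·Σ L_i/J_i = (3540/80.3×10⁹)·(0.276/8.66×10^-7 + 1.23/1.62×10^-6 + 0.410/9.65×10^-7) = 0.06631 rad.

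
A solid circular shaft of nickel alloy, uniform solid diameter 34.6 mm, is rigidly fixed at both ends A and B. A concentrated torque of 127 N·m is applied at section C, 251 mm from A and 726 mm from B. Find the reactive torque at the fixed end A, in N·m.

94.4 N·m

With uniform GJ and both ends fixed, compatibility θ_AC = θ_CB gives T_A·a = T_B·b, together with T_A + T_B = T₀.
T_A = T₀·b/(a+b) = 127.0·726/977.0 = 94.37 N·m; T_B = 32.63 N·m.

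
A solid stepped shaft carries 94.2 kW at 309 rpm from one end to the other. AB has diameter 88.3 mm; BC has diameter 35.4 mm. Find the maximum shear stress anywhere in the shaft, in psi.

ω = 2π·309/60 = 32.36 rad/s, so T = P/ω = 94.2×10³ / 32.36 = 2911 N·m.
Under the same torque, τ_max = 16T/(πd³) is largest where d is smallest — segment BC (d = 35.4 mm).
τ_max = 16·2911/(π·(0.0354)³) = 3.342×10^8 Pa.

48500 psi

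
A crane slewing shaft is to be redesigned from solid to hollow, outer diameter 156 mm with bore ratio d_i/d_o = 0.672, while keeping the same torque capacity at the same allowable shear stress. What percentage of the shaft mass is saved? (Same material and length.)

Equal τ_max and T ⇒ the solid shaft needs d_s³ = d_o³(1−k⁴), so d_s = 156·(1−0.672⁴)^(1/3) = 144.6 mm.
Area ratio A_h/A_s = d_o²(1−k²)/d_s² = (1−k²)/(1−k⁴)^(2/3) = 0.6385.
Mass saving = 1 − 0.6385 = 36.2 %.

36.2 %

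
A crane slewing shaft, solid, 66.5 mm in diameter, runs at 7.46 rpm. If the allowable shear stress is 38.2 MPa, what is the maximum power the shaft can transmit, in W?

J = πd⁴/32 = π(0.0665)⁴/32 = 1.920×10^-6 m⁴.
T_max = τ_allow·J/r = 3.82×10^7 × 1.920×10^-6 / 0.0333 = 2206 N·m.
ω = 2π·7.46/60 = 0.7812 rad/s, so P_max = T_max·ω = 1723 W.

1720 W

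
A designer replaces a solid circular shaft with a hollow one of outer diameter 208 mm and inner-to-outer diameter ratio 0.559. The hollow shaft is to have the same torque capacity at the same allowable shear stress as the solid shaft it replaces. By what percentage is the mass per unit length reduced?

26.4 %

Equal τ_max and T ⇒ the solid shaft needs d_s³ = d_o³(1−k⁴), so d_s = 208·(1−0.559⁴)^(1/3) = 201.0 mm.
Area ratio A_h/A_s = d_o²(1−k²)/d_s² = (1−k²)/(1−k⁴)^(2/3) = 0.7363.
Mass saving = 1 − 0.7363 = 26.4 %.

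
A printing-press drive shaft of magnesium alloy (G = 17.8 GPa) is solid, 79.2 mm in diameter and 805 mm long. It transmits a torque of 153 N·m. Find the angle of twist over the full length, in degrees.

0.103°

J = πd⁴/32 = π(0.0792)⁴/32 = 3.863×10^-6 m⁴.
θ = T·L/(G·J) = 153.0 × 0.805 / (17.8×10⁹ × 3.863×10^-6) = 1.791×10^-3 rad.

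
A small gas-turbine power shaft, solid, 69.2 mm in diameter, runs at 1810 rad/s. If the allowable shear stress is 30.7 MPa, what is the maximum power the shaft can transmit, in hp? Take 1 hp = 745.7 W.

J = πd⁴/32 = π(0.0692)⁴/32 = 2.251×10^-6 m⁴.
T_max = τ_allow·J/r = 3.07×10^7 × 2.251×10^-6 / 0.0346 = 1997 N·m.
ω = 1810 rad/s, so P_max = T_max·ω = 3.615×10^6 W.

4850 hp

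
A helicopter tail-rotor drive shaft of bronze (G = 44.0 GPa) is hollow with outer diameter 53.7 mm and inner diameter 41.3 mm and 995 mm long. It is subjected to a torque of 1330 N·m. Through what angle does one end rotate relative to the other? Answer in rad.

0.0567 rad

J = π(d_o⁴ − d_i⁴)/32 = π(0.0537⁴ − 0.0413⁴)/32 = 5.308×10^-7 m⁴.
θ = T·L/(G·J) = 1330 × 0.995 / (44.0×10⁹ × 5.308×10^-7) = 0.05667 rad.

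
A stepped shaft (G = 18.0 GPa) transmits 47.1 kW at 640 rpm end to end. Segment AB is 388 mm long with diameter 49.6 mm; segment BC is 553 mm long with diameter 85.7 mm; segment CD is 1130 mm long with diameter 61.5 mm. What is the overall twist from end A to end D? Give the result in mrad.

61.0 mrad

ω = 2π·640/60 = 67.02 rad/s, so T = P/ω = 47.1×10³ / 67.02 = 702.8 N·m.
J_AB = π(0.0496)⁴/32 = 5.94×10^-7 m⁴; J_BC = π(0.0857)⁴/32 = 5.30×10^-6 m⁴; J_CD = π(0.0615)⁴/32 = 1.40×10^-6 m⁴.
θ = (T/G)·Σ L_i/J_i = (702.8/18.0×10⁹)·(0.388/5.94×10^-7 + 0.553/5.30×10^-6 + 1.13/1.40×10^-6) = 0.06099 rad.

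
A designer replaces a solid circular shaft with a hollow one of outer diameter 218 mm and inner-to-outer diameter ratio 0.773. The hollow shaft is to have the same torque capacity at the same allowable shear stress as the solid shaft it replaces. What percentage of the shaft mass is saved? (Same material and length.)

46.0 %

Equal τ_max and T ⇒ the solid shaft needs d_s³ = d_o³(1−k⁴), so d_s = 218·(1−0.773⁴)^(1/3) = 188.2 mm.
Area ratio A_h/A_s = d_o²(1−k²)/d_s² = (1−k²)/(1−k⁴)^(2/3) = 0.5403.
Mass saving = 1 − 0.5403 = 46.0 %.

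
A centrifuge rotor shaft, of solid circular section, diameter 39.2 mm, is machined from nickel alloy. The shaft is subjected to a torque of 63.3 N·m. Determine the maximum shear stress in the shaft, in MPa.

J = πd⁴/32 = π(0.0392)⁴/32 = 2.318×10^-7 m⁴.
τ_max = T·r/J = 63.30 × 0.0196 / 2.318×10^-7 = 5.352×10^6 Pa.

5.35 MPa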